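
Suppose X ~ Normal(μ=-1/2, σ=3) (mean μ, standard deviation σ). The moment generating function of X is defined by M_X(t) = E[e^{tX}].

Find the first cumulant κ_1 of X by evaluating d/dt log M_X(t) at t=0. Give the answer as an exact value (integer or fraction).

κ_1 = K^(1)(0) = -1/2

M_X(t) = e^(9*t^2/2 - t/2)
K_X(t) = log M_X(t) = 9*t^2/2 - t/2
K^(1)(t) = 9*t - 1/2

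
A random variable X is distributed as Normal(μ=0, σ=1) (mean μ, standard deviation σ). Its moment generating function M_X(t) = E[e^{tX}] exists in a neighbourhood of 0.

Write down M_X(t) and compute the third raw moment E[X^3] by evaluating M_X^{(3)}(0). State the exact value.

M_X(t) = e^(t^2/2)
dM/dt = t*e^(t^2/2)
d^2M/dt^2 = t^2*e^(t^2/2) + e^(t^2/2)
d^3M/dt^3 = t^3*e^(t^2/2) + 3*t*e^(t^2/2)

E[X^3] = d^3M/dt^3 |_{t=0} = 0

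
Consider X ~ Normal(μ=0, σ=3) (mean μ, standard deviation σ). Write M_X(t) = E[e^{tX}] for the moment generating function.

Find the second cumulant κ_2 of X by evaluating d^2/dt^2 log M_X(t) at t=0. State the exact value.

κ_2 = K′′(0) = 9

M_X(t) = e^(9*t^2/2)
K_X(t) = log M_X(t) = 9*t^2/2
K′(t) = 9*t
K′′(t) = 9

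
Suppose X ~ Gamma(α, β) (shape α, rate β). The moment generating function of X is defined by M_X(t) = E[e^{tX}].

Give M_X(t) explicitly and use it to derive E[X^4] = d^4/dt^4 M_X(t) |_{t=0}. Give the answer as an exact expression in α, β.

M_X(t) = (β/(β - t))^α
dM/dt = -α*β^α*(1/(β - t))^α/(-β + t)
d^2M/dt^2 = (α^2*β^α*(1/(β - t))^α + α*β^α*(1/(β - t))^α)/(β^2 - 2*β*t + t^2)
d^3M/dt^3 = (-α^3*β^α*(1/(β - t))^α - 3*α^2*β^α*(1/(β - t))^α - 2*α*β^α*(1/(β - t))^α)/(-β^3 + 3*β^2*t - 3*β*t^2 + t^3)
d^4M/dt^4 = (α^4*β^α*(1/(β - t))^α + 6*α^3*β^α*(1/(β - t))^α + 11*α^2*β^α*(1/(β - t))^α + 6*α*β^α*(1/(β - t))^α)/(β^4 - 4*β^3*t + 6*β^2*t^2 - 4*β*t^3 + t^4)

E[X^4] = d^4M/dt^4 |_{t=0} = α*(α^3 + 6*α^2 + 11*α + 6)/β^4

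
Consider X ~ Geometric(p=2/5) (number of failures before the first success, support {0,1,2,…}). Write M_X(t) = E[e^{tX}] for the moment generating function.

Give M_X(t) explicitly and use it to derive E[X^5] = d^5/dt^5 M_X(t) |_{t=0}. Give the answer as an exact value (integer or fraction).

M_X(t) = 2/(5*(1 - 3*e^(t)/5))
dM/dt = 6*e^(t)/(9*e^(2*t) - 30*e^(t) + 25)
d^2M/dt^2 = (-18*e^(2*t) - 30*e^(t))/(27*e^(3*t) - 135*e^(2*t) + 225*e^(t) - 125)
d^3M/dt^3 = (54*e^(3*t) + 360*e^(2*t) + 150*e^(t))/(81*e^(4*t) - 540*e^(3*t) + 1350*e^(2*t) - 1500*e^(t) + 625)
d^4M/dt^4 = (-162*e^(4*t) - 2970*e^(3*t) - 4950*e^(2*t) - 750*e^(t))/(243*e^(5*t) - 2025*e^(4*t) + 6750*e^(3*t) - 11250*e^(2*t) + 9375*e^(t) - 3125)

E[X^5] = d^5M/dt^5 |_{t=0} = 5403/2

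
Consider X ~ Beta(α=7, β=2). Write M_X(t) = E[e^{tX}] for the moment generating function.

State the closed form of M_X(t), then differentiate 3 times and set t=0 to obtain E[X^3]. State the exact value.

M_X(t) = ₁F₁(7; 9; t)
D^3[M](t) = 28*₁F₁(10; 12; t)/55

E[X^3] = D^3[M](0) = 28/55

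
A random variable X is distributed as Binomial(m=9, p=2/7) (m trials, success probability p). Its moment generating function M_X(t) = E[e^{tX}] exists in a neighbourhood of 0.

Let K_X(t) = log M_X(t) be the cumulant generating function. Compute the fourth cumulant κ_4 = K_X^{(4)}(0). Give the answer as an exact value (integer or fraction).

κ_4 = K^(4)(0) = -990/2401

M_X(t) = (2*e^(t)/7 + 5/7)^9
K_X(t) = log M_X(t) = 9*log(2*e^(t)/7 + 5/7)
K^(4)(t) = (360*e^(3*t) - 3600*e^(2*t) + 2250*e^(t))/(16*e^(4*t) + 160*e^(3*t) + 600*e^(2*t) + 1000*e^(t) + 625)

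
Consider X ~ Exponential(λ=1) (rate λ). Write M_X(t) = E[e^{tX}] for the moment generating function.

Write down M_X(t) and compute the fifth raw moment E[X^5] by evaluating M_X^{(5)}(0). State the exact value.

M_X(t) = 1/(1 - t)
D^5[M](t) = 120/(t^6 - 6*t^5 + 15*t^4 - 20*t^3 + 15*t^2 - 6*t + 1)

E[X^5] = D^5[M](0) = 120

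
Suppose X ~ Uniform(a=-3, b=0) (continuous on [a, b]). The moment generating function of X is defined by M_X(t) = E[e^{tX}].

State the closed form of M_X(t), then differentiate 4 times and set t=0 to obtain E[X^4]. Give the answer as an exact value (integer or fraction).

E[X^4] = M′′′′(0) = 81/5

M_X(t) = (1 - e^(-3*t))/(3*t)
M′(t) = (3*t - e^(3*t) + 1)*e^(-3*t)/(3*t^2)
M′′(t) = (-9*t^2 - 6*t + 2*e^(3*t) - 2)*e^(-3*t)/(3*t^3)
M′′′(t) = (9*t^3 + 9*t^2 + 6*t - 2*e^(3*t) + 2)*e^(-3*t)/t^4
M′′′′(t) = (-27*t^4 - 36*t^3 - 36*t^2 - 24*t + 8*e^(3*t) - 8)*e^(-3*t)/t^5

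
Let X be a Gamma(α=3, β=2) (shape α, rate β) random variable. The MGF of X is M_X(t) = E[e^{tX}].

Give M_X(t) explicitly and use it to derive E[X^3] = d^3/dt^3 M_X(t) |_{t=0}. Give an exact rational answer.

E[X^3] = D^3[M](0) = 15/2

M_X(t) = 8/(2 - t)^3
D^3[M](t) = 480/(t^6 - 12*t^5 + 60*t^4 - 160*t^3 + 240*t^2 - 192*t + 64)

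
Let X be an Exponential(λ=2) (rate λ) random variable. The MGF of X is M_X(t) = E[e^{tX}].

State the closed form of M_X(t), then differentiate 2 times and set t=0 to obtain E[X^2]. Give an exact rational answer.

E[X^2] = M′′(0) = 1/2

M_X(t) = 2/(2 - t)
M′(t) = 2/(t^2 - 4*t + 4)
M′′(t) = -4/(t^3 - 6*t^2 + 12*t - 8)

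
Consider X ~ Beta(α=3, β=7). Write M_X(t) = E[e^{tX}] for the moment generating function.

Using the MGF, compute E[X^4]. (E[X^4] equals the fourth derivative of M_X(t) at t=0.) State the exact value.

E[X^4] = M′′′′(0) = 3/143

M_X(t) = ₁F₁(3; 10; t)
M′(t) = 3*₁F₁(4; 11; t)/10
M′′(t) = 6*₁F₁(5; 12; t)/55
M′′′(t) = ₁F₁(6; 13; t)/22
M′′′′(t) = 3*₁F₁(7; 14; t)/143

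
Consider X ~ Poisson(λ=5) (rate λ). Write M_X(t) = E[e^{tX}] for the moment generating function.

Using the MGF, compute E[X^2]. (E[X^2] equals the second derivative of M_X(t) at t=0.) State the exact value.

E[X^2] = d^2M/dt^2 |_{t=0} = 30

M_X(t) = e^(5*e^(t) - 5)
dM/dt = 5*e^(-5)*e^(t)*e^(5*e^(t))
d^2M/dt^2 = (25*e^(2*t)*e^(5*e^(t)) + 5*e^(t)*e^(5*e^(t)))*e^(-5)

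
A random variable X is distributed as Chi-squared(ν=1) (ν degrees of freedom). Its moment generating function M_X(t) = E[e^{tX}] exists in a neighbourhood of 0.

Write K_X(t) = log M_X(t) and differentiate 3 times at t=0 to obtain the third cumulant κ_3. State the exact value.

M_X(t) = 1/√(1 - 2*t)
K_X(t) = log M_X(t) = -log(1 - 2*t)/2
dK/dt = -1/(2*t - 1)
d^2K/dt^2 = 2/(4*t^2 - 4*t + 1)
d^3K/dt^3 = -8/(8*t^3 - 12*t^2 + 6*t - 1)

κ_3 = d^3K/dt^3 |_{t=0} = 8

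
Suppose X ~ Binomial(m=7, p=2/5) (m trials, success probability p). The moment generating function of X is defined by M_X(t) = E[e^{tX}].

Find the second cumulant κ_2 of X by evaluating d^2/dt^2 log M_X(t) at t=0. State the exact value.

κ_2 = D^2[K](0) = 42/25

M_X(t) = (2*e^(t)/5 + 3/5)^7
K_X(t) = log M_X(t) = 7*log(2*e^(t)/5 + 3/5)
D^2[K](t) = 42*e^(t)/(4*e^(2*t) + 12*e^(t) + 9)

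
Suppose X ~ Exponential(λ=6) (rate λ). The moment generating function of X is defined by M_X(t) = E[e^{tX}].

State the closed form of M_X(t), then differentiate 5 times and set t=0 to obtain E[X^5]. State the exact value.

M_X(t) = 6/(6 - t)
dM/dt = 6/(t^2 - 12*t + 36)
d^2M/dt^2 = -12/(t^3 - 18*t^2 + 108*t - 216)
d^3M/dt^3 = 36/(t^4 - 24*t^3 + 216*t^2 - 864*t + 1296)
d^4M/dt^4 = -144/(t^5 - 30*t^4 + 360*t^3 - 2160*t^2 + 6480*t - 7776)
d^5M/dt^5 = 720/(t^6 - 36*t^5 + 540*t^4 - 4320*t^3 + 19440*t^2 - 46656*t + 46656)

E[X^5] = d^5M/dt^5 |_{t=0} = 5/324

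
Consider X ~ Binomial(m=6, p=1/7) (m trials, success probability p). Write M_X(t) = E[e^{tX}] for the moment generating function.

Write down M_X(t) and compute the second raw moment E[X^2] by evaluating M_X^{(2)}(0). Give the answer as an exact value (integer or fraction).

M_X(t) = (e^(t)/7 + 6/7)^6
M^(2)(t) = 36*e^(6*t)/117649 + 900*e^(5*t)/117649 + 8640*e^(4*t)/117649 + 38880*e^(3*t)/117649 + 77760*e^(2*t)/117649 + 46656*e^(t)/117649

E[X^2] = M^(2)(0) = 72/49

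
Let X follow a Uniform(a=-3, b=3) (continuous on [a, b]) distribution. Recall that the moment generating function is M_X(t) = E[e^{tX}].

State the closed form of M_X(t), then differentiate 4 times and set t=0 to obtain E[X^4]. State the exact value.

M_X(t) = (e^(3*t) - e^(-3*t))/(6*t)
D^4[M](t) = (27*t^4*e^(6*t) - 27*t^4 - 36*t^3*e^(6*t) - 36*t^3 + 36*t^2*e^(6*t) - 36*t^2 - 24*t*e^(6*t) - 24*t + 8*e^(6*t) - 8)*e^(-3*t)/(2*t^5)

E[X^4] = D^4[M](0) = 81/5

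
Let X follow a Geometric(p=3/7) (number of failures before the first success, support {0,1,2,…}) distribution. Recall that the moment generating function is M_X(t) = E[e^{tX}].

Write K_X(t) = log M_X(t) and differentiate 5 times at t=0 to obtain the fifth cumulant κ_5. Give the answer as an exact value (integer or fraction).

κ_5 = D^5[K](0) = 35420/81

M_X(t) = 3/(7*(1 - 4*e^(t)/7))
K_X(t) = log M_X(t) = -log(1 - 4*e^(t)/7) - log(7) + log(3)
D^5[K](t) = (-1792*e^(4*t) - 34496*e^(3*t) - 60368*e^(2*t) - 9604*e^(t))/(1024*e^(5*t) - 8960*e^(4*t) + 31360*e^(3*t) - 54880*e^(2*t) + 48020*e^(t) - 16807)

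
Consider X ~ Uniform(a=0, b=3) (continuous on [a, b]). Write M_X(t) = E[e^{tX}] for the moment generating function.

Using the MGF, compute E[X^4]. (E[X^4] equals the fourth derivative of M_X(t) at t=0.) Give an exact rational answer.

E[X^4] = M^(4)(0) = 81/5

M_X(t) = (e^(3*t) - 1)/(3*t)
M^(4)(t) = (27*t^4*e^(3*t) - 36*t^3*e^(3*t) + 36*t^2*e^(3*t) - 24*t*e^(3*t) + 8*e^(3*t) - 8)/t^5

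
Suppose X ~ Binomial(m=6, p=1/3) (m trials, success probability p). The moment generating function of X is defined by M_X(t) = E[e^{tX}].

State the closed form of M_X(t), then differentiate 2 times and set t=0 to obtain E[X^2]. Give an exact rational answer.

E[X^2] = M^(2)(0) = 16/3

M_X(t) = (e^(t)/3 + 2/3)^6
M^(2)(t) = 4*e^(6*t)/81 + 100*e^(5*t)/243 + 320*e^(4*t)/243 + 160*e^(3*t)/81 + 320*e^(2*t)/243 + 64*e^(t)/243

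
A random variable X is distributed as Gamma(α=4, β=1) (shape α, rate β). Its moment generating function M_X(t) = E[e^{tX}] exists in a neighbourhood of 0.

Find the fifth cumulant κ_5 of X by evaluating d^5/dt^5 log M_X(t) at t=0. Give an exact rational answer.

M_X(t) = (1 - t)^(-4)
K_X(t) = log M_X(t) = -4*log(1 - t)
K^(5)(t) = -96/(t^5 - 5*t^4 + 10*t^3 - 10*t^2 + 5*t - 1)

κ_5 = K^(5)(0) = 96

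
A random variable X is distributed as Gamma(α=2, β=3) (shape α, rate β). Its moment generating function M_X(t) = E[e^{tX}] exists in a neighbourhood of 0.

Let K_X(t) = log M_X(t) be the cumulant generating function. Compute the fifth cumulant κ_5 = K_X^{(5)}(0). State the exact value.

M_X(t) = 9/(3 - t)^2
K_X(t) = log M_X(t) = -2*log(3 - t) + 2*log(3)
K^(5)(t) = -48/(t^5 - 15*t^4 + 90*t^3 - 270*t^2 + 405*t - 243)

κ_5 = K^(5)(0) = 16/81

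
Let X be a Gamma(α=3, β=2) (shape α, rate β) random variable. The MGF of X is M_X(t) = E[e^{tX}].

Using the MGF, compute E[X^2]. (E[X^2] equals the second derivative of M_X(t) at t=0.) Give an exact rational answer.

M_X(t) = 8/(2 - t)^3
D^2[M](t) = -96/(t^5 - 10*t^4 + 40*t^3 - 80*t^2 + 80*t - 32)

E[X^2] = D^2[M](0) = 3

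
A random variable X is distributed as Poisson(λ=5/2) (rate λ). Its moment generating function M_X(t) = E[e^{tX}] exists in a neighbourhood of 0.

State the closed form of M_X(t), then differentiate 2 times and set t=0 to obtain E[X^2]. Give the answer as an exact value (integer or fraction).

E[X^2] = M′′(0) = 35/4

M_X(t) = e^(5*e^(t)/2 - 5/2)
M′(t) = 5*e^(-5/2)*e^(t)*e^(5*e^(t)/2)/2
M′′(t) = (25*e^(2*t)*e^(5*e^(t)/2) + 10*e^(t)*e^(5*e^(t)/2))*e^(-5/2)/4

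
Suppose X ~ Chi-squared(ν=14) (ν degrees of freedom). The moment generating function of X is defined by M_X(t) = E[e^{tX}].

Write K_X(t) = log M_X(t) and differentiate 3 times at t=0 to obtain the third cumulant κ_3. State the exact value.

κ_3 = d^3K/dt^3 |_{t=0} = 112

M_X(t) = (1 - 2*t)^(-7)
K_X(t) = log M_X(t) = -7*log(1 - 2*t)
dK/dt = -14/(2*t - 1)
d^2K/dt^2 = 28/(4*t^2 - 4*t + 1)
d^3K/dt^3 = -112/(8*t^3 - 12*t^2 + 6*t - 1)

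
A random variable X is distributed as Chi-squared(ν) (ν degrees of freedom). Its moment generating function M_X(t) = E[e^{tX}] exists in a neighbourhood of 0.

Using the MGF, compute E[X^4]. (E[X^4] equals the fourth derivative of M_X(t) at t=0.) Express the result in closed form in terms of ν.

M_X(t) = (1 - 2*t)^(-ν/2)
M^(4)(t) = (ν^4 + 12*ν^3 + 44*ν^2 + 48*ν)/(16*t^4*(1 - 2*t)^(ν/2) - 32*t^3*(1 - 2*t)^(ν/2) + 24*t^2*(1 - 2*t)^(ν/2) - 8*t*(1 - 2*t)^(ν/2) + (1 - 2*t)^(ν/2))

E[X^4] = M^(4)(0) = ν*(ν^3 + 12*ν^2 + 44*ν + 48)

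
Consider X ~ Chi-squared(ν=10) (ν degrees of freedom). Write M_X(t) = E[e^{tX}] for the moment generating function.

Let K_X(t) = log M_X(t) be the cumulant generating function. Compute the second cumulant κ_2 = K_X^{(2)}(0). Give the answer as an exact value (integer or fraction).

κ_2 = K′′(0) = 20

M_X(t) = (1 - 2*t)^(-5)
K_X(t) = log M_X(t) = -5*log(1 - 2*t)
K′(t) = -10/(2*t - 1)
K′′(t) = 20/(4*t^2 - 4*t + 1)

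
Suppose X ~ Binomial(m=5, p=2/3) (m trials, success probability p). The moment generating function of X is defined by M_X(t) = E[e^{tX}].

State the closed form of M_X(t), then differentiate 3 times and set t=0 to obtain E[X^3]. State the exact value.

M_X(t) = (2*e^(t)/3 + 1/3)^5
M′(t) = 160*e^(5*t)/243 + 320*e^(4*t)/243 + 80*e^(3*t)/81 + 80*e^(2*t)/243 + 10*e^(t)/243
M′′(t) = 800*e^(5*t)/243 + 1280*e^(4*t)/243 + 80*e^(3*t)/27 + 160*e^(2*t)/243 + 10*e^(t)/243
M′′′(t) = 4000*e^(5*t)/243 + 5120*e^(4*t)/243 + 80*e^(3*t)/9 + 320*e^(2*t)/243 + 10*e^(t)/243

E[X^3] = M′′′(0) = 430/9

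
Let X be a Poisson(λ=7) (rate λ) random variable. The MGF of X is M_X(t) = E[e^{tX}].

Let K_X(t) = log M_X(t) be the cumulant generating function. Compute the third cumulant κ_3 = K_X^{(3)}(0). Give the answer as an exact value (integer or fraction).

κ_3 = D^3[K](0) = 7

M_X(t) = e^(7*e^(t) - 7)
K_X(t) = log M_X(t) = 7*e^(t) - 7
D^3[K](t) = 7*e^(t)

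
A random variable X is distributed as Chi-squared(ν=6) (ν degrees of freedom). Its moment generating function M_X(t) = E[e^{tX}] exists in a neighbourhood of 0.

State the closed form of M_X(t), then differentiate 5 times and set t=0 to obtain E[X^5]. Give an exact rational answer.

M_X(t) = (1 - 2*t)^(-3)
D^5[M](t) = 80640/(256*t^8 - 1024*t^7 + 1792*t^6 - 1792*t^5 + 1120*t^4 - 448*t^3 + 112*t^2 - 16*t + 1)

E[X^5] = D^5[M](0) = 80640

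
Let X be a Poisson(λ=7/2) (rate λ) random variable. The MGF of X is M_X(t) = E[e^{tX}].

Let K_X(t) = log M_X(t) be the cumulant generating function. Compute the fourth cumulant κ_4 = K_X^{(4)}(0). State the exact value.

M_X(t) = e^(7*e^(t)/2 - 7/2)
K_X(t) = log M_X(t) = 7*e^(t)/2 - 7/2
dK/dt = 7*e^(t)/2
d^2K/dt^2 = 7*e^(t)/2
d^3K/dt^3 = 7*e^(t)/2
d^4K/dt^4 = 7*e^(t)/2

κ_4 = d^4K/dt^4 |_{t=0} = 7/2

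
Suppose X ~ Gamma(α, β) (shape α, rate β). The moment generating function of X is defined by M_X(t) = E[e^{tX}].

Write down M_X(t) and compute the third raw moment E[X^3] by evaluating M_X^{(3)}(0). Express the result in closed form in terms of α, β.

E[X^3] = d^3M/dt^3 |_{t=0} = α*(α^2 + 3*α + 2)/β^3

M_X(t) = (β/(β - t))^α
dM/dt = -α*β^α*(1/(β - t))^α/(-β + t)
d^2M/dt^2 = (α^2*β^α*(1/(β - t))^α + α*β^α*(1/(β - t))^α)/(β^2 - 2*β*t + t^2)
d^3M/dt^3 = (-α^3*β^α*(1/(β - t))^α - 3*α^2*β^α*(1/(β - t))^α - 2*α*β^α*(1/(β - t))^α)/(-β^3 + 3*β^2*t - 3*β*t^2 + t^3)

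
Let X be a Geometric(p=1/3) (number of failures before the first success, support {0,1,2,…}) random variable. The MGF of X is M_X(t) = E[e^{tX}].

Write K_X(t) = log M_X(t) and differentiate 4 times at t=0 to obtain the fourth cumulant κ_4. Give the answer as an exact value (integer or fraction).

M_X(t) = 1/(3*(1 - 2*e^(t)/3))
K_X(t) = log M_X(t) = -log(1 - 2*e^(t)/3) - log(3)
K′(t) = -2*e^(t)/(2*e^(t) - 3)
K′′(t) = 6*e^(t)/(4*e^(2*t) - 12*e^(t) + 9)
K′′′(t) = (-12*e^(2*t) - 18*e^(t))/(8*e^(3*t) - 36*e^(2*t) + 54*e^(t) - 27)
K′′′′(t) = (24*e^(3*t) + 144*e^(2*t) + 54*e^(t))/(16*e^(4*t) - 96*e^(3*t) + 216*e^(2*t) - 216*e^(t) + 81)

κ_4 = K′′′′(0) = 222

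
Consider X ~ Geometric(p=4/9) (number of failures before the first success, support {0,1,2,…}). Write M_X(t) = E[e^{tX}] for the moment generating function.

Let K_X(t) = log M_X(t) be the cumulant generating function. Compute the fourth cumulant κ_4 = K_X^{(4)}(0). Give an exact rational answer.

M_X(t) = 4/(9*(1 - 5*e^(t)/9))
K_X(t) = log M_X(t) = -log(1 - 5*e^(t)/9) - 2*log(3) + 2*log(2)
K′(t) = -5*e^(t)/(5*e^(t) - 9)
K′′(t) = 45*e^(t)/(25*e^(2*t) - 90*e^(t) + 81)
K′′′(t) = (-225*e^(2*t) - 405*e^(t))/(125*e^(3*t) - 675*e^(2*t) + 1215*e^(t) - 729)
K′′′′(t) = (1125*e^(3*t) + 8100*e^(2*t) + 3645*e^(t))/(625*e^(4*t) - 4500*e^(3*t) + 12150*e^(2*t) - 14580*e^(t) + 6561)

κ_4 = K′′′′(0) = 6435/128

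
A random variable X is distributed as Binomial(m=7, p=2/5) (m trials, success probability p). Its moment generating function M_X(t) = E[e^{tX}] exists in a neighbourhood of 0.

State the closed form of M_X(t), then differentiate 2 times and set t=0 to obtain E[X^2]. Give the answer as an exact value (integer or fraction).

M_X(t) = (2*e^(t)/5 + 3/5)^7
dM/dt = 896*e^(7*t)/78125 + 8064*e^(6*t)/78125 + 6048*e^(5*t)/15625 + 12096*e^(4*t)/15625 + 13608*e^(3*t)/15625 + 40824*e^(2*t)/78125 + 10206*e^(t)/78125
d^2M/dt^2 = 6272*e^(7*t)/78125 + 48384*e^(6*t)/78125 + 6048*e^(5*t)/3125 + 48384*e^(4*t)/15625 + 40824*e^(3*t)/15625 + 81648*e^(2*t)/78125 + 10206*e^(t)/78125

E[X^2] = d^2M/dt^2 |_{t=0} = 238/25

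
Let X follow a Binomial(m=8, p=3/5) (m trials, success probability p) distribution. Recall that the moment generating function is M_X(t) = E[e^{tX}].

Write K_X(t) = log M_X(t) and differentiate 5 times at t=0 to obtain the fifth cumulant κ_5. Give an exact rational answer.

M_X(t) = (3*e^(t)/5 + 2/5)^8
K_X(t) = log M_X(t) = 8*log(3*e^(t)/5 + 2/5)
dK/dt = 24*e^(t)/(3*e^(t) + 2)
d^2K/dt^2 = 48*e^(t)/(9*e^(2*t) + 12*e^(t) + 4)
d^3K/dt^3 = (-144*e^(2*t) + 96*e^(t))/(27*e^(3*t) + 54*e^(2*t) + 36*e^(t) + 8)
d^4K/dt^4 = (432*e^(3*t) - 1152*e^(2*t) + 192*e^(t))/(81*e^(4*t) + 216*e^(3*t) + 216*e^(2*t) + 96*e^(t) + 16)
d^5K/dt^5 = (-1296*e^(4*t) + 9504*e^(3*t) - 6336*e^(2*t) + 384*e^(t))/(243*e^(5*t) + 810*e^(4*t) + 1080*e^(3*t) + 720*e^(2*t) + 240*e^(t) + 32)

κ_5 = d^5K/dt^5 |_{t=0} = 2256/3125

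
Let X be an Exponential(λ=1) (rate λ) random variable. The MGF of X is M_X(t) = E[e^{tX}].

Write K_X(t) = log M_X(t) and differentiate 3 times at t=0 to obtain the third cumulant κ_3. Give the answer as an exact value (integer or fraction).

κ_3 = d^3K/dt^3 |_{t=0} = 2

M_X(t) = 1/(1 - t)
K_X(t) = log M_X(t) = -log(1 - t)
dK/dt = -1/(t - 1)
d^2K/dt^2 = 1/(t^2 - 2*t + 1)
d^3K/dt^3 = -2/(t^3 - 3*t^2 + 3*t - 1)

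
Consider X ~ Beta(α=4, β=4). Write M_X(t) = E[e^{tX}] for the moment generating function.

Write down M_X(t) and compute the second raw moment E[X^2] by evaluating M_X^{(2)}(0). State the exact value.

M_X(t) = ₁F₁(4; 8; t)
dM/dt = ₁F₁(5; 9; t)/2
d^2M/dt^2 = 5*₁F₁(6; 10; t)/18

E[X^2] = d^2M/dt^2 |_{t=0} = 5/18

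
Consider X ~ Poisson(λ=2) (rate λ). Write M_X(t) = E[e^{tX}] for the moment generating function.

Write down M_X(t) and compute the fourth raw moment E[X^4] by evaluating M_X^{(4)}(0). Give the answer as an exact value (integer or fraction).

M_X(t) = e^(2*e^(t) - 2)
M′(t) = 2*e^(-2)*e^(t)*e^(2*e^(t))
M′′(t) = (4*e^(2*t)*e^(2*e^(t)) + 2*e^(t)*e^(2*e^(t)))*e^(-2)
M′′′(t) = (8*e^(3*t)*e^(2*e^(t)) + 12*e^(2*t)*e^(2*e^(t)) + 2*e^(t)*e^(2*e^(t)))*e^(-2)
M′′′′(t) = (16*e^(4*t)*e^(2*e^(t)) + 48*e^(3*t)*e^(2*e^(t)) + 28*e^(2*t)*e^(2*e^(t)) + 2*e^(t)*e^(2*e^(t)))*e^(-2)

E[X^4] = M′′′′(0) = 94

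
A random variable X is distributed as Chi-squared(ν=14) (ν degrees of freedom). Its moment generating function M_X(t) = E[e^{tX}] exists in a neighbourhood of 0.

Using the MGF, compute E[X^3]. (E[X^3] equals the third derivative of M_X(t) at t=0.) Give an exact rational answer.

E[X^3] = d^3M/dt^3 |_{t=0} = 4032

M_X(t) = (1 - 2*t)^(-7)
dM/dt = 14/(256*t^8 - 1024*t^7 + 1792*t^6 - 1792*t^5 + 1120*t^4 - 448*t^3 + 112*t^2 - 16*t + 1)
d^2M/dt^2 = -224/(512*t^9 - 2304*t^8 + 4608*t^7 - 5376*t^6 + 4032*t^5 - 2016*t^4 + 672*t^3 - 144*t^2 + 18*t - 1)
d^3M/dt^3 = 4032/(1024*t^10 - 5120*t^9 + 11520*t^8 - 15360*t^7 + 13440*t^6 - 8064*t^5 + 3360*t^4 - 960*t^3 + 180*t^2 - 20*t + 1)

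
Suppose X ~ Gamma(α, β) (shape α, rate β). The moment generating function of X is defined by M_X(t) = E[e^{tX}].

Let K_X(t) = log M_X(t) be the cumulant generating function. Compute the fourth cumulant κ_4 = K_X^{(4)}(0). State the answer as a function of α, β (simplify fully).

M_X(t) = (β/(β - t))^α
K_X(t) = log M_X(t) = α*(log(β) - log(β - t))
dK/dt = -α/(-β + t)
d^2K/dt^2 = α/(β^2 - 2*β*t + t^2)
d^3K/dt^3 = -2*α/(-β^3 + 3*β^2*t - 3*β*t^2 + t^3)
d^4K/dt^4 = 6*α/(β^4 - 4*β^3*t + 6*β^2*t^2 - 4*β*t^3 + t^4)

κ_4 = d^4K/dt^4 |_{t=0} = 6*α/β^4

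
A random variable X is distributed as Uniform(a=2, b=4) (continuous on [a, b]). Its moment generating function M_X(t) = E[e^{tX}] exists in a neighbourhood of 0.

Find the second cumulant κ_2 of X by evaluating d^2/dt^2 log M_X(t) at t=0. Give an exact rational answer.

κ_2 = K′′(0) = 1/3

M_X(t) = (e^(4*t) - e^(2*t))/(2*t)
K_X(t) = log M_X(t) = -log(t) + log(e^(4*t) - e^(2*t)) - log(2)
K′(t) = (4*t*e^(2*t) - 2*t - e^(2*t) + 1)/(t*e^(2*t) - t)
K′′(t) = (-4*t^2*e^(2*t) + e^(4*t) - 2*e^(2*t) + 1)/(t^2*e^(4*t) - 2*t^2*e^(2*t) + t^2)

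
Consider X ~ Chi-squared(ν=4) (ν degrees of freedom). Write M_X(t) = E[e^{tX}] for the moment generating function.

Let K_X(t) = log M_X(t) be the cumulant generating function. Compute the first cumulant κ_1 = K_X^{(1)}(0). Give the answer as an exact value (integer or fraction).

M_X(t) = (1 - 2*t)^(-2)
K_X(t) = log M_X(t) = -2*log(1 - 2*t)
K^(1)(t) = -4/(2*t - 1)

κ_1 = K^(1)(0) = 4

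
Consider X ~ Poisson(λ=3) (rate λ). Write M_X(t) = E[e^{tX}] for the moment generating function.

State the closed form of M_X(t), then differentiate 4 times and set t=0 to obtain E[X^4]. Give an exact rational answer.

M_X(t) = e^(3*e^(t) - 3)
dM/dt = 3*e^(-3)*e^(t)*e^(3*e^(t))
d^2M/dt^2 = (9*e^(2*t)*e^(3*e^(t)) + 3*e^(t)*e^(3*e^(t)))*e^(-3)
d^3M/dt^3 = (27*e^(3*t)*e^(3*e^(t)) + 27*e^(2*t)*e^(3*e^(t)) + 3*e^(t)*e^(3*e^(t)))*e^(-3)
d^4M/dt^4 = (81*e^(4*t)*e^(3*e^(t)) + 162*e^(3*t)*e^(3*e^(t)) + 63*e^(2*t)*e^(3*e^(t)) + 3*e^(t)*e^(3*e^(t)))*e^(-3)

E[X^4] = d^4M/dt^4 |_{t=0} = 309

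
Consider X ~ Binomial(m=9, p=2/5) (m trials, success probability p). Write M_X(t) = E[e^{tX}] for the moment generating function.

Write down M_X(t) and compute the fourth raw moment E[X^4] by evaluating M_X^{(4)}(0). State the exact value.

M_X(t) = (2*e^(t)/5 + 3/5)^9

E[X^4] = D^4[M](0) = 221994/625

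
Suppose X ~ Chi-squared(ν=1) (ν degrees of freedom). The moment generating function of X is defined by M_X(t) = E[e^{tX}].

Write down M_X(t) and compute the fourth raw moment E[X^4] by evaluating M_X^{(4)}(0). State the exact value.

M_X(t) = 1/√(1 - 2*t)
D^4[M](t) = 105/(16*t^4*√(1 - 2*t) - 32*t^3*√(1 - 2*t) + 24*t^2*√(1 - 2*t) - 8*t*√(1 - 2*t) + √(1 - 2*t))

E[X^4] = D^4[M](0) = 105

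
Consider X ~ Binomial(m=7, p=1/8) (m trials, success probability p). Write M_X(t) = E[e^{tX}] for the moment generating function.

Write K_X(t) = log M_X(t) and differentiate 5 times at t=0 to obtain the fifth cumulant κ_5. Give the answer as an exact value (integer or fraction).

κ_5 = K^(5)(0) = -735/4096

M_X(t) = (e^(t)/8 + 7/8)^7
K_X(t) = log M_X(t) = 7*log(e^(t)/8 + 7/8)
K^(5)(t) = (-49*e^(4*t) + 3773*e^(3*t) - 26411*e^(2*t) + 16807*e^(t))/(e^(5*t) + 35*e^(4*t) + 490*e^(3*t) + 3430*e^(2*t) + 12005*e^(t) + 16807)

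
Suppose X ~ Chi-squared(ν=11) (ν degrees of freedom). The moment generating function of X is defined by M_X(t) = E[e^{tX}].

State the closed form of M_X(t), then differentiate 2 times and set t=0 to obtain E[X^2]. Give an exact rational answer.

M_X(t) = (1 - 2*t)^(-11/2)
D^2[M](t) = -143/(128*t^7*√(1 - 2*t) - 448*t^6*√(1 - 2*t) + 672*t^5*√(1 - 2*t) - 560*t^4*√(1 - 2*t) + 280*t^3*√(1 - 2*t) - 84*t^2*√(1 - 2*t) + 14*t*√(1 - 2*t) - √(1 - 2*t))

E[X^2] = D^2[M](0) = 143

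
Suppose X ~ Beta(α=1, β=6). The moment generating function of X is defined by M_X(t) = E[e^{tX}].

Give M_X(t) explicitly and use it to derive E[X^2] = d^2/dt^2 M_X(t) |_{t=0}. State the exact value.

M_X(t) = ₁F₁(1; 7; t)
M^(2)(t) = ₁F₁(3; 9; t)/28

E[X^2] = M^(2)(0) = 1/28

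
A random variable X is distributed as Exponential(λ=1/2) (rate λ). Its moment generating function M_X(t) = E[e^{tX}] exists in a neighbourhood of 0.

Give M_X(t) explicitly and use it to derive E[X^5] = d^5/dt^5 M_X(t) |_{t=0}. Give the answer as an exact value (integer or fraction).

E[X^5] = M′′′′′(0) = 3840

M_X(t) = 1/(2*(1/2 - t))
M′(t) = 2/(4*t^2 - 4*t + 1)
M′′(t) = -8/(8*t^3 - 12*t^2 + 6*t - 1)
M′′′(t) = 48/(16*t^4 - 32*t^3 + 24*t^2 - 8*t + 1)
M′′′′(t) = -384/(32*t^5 - 80*t^4 + 80*t^3 - 40*t^2 + 10*t - 1)
M′′′′′(t) = 3840/(64*t^6 - 192*t^5 + 240*t^4 - 160*t^3 + 60*t^2 - 12*t + 1)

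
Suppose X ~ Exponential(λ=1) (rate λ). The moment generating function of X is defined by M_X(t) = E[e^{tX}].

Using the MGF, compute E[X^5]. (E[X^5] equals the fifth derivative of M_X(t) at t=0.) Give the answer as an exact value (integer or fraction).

M_X(t) = 1/(1 - t)
M^(5)(t) = 120/(t^6 - 6*t^5 + 15*t^4 - 20*t^3 + 15*t^2 - 6*t + 1)

E[X^5] = M^(5)(0) = 120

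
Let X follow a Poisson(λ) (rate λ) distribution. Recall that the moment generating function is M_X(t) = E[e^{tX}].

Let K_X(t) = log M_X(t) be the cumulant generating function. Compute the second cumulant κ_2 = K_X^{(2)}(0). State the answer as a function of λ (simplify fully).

κ_2 = D^2[K](0) = λ

M_X(t) = e^(λ*(e^(t) - 1))
K_X(t) = log M_X(t) = λ*(e^(t) - 1)
D^2[K](t) = λ*e^(t)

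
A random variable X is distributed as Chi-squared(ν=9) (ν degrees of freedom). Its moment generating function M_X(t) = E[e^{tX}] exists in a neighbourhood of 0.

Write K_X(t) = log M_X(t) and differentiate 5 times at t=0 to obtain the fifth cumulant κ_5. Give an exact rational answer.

M_X(t) = (1 - 2*t)^(-9/2)
K_X(t) = log M_X(t) = -9*log(1 - 2*t)/2
dK/dt = -9/(2*t - 1)
d^2K/dt^2 = 18/(4*t^2 - 4*t + 1)
d^3K/dt^3 = -72/(8*t^3 - 12*t^2 + 6*t - 1)
d^4K/dt^4 = 432/(16*t^4 - 32*t^3 + 24*t^2 - 8*t + 1)
d^5K/dt^5 = -3456/(32*t^5 - 80*t^4 + 80*t^3 - 40*t^2 + 10*t - 1)

κ_5 = d^5K/dt^5 |_{t=0} = 3456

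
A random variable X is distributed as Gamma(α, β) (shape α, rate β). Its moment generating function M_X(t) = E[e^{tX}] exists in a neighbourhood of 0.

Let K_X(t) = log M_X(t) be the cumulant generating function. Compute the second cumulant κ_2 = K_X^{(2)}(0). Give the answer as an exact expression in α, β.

M_X(t) = (β/(β - t))^α
K_X(t) = log M_X(t) = α*(log(β) - log(β - t))
D^2[K](t) = α/(β^2 - 2*β*t + t^2)

κ_2 = D^2[K](0) = α/β^2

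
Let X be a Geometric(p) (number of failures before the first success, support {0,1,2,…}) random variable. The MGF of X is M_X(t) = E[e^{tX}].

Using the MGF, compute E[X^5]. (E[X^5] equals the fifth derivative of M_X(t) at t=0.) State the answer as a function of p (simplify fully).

E[X^5] = M^(5)(0) = -1 + 31/p - 180/p^2 + 390/p^3 - 360/p^4 + 120/p^5

M_X(t) = p/(-(1 - p)*e^(t) + 1)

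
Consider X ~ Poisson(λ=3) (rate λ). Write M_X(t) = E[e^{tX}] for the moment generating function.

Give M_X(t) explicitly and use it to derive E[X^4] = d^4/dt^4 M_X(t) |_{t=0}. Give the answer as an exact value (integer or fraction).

E[X^4] = D^4[M](0) = 309

M_X(t) = e^(3*e^(t) - 3)
D^4[M](t) = (81*e^(4*t)*e^(3*e^(t)) + 162*e^(3*t)*e^(3*e^(t)) + 63*e^(2*t)*e^(3*e^(t)) + 3*e^(t)*e^(3*e^(t)))*e^(-3)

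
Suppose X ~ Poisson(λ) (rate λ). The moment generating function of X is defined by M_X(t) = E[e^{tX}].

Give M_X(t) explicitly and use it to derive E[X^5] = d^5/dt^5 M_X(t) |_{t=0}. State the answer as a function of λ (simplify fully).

E[X^5] = D^5[M](0) = λ*(λ^4 + 10*λ^3 + 25*λ^2 + 15*λ + 1)

M_X(t) = e^(λ*(e^(t) - 1))
D^5[M](t) = (λ^5*e^(5*t)*e^(λ*e^(t)) + 10*λ^4*e^(4*t)*e^(λ*e^(t)) + 25*λ^3*e^(3*t)*e^(λ*e^(t)) + 15*λ^2*e^(2*t)*e^(λ*e^(t)) + λ*e^(t)*e^(λ*e^(t)))*e^(-λ)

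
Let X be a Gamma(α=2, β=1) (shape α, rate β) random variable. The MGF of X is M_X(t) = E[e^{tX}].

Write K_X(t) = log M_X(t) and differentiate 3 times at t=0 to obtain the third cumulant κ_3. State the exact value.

κ_3 = K′′′(0) = 4

M_X(t) = (1 - t)^(-2)
K_X(t) = log M_X(t) = -2*log(1 - t)
K′(t) = -2/(t - 1)
K′′(t) = 2/(t^2 - 2*t + 1)
K′′′(t) = -4/(t^3 - 3*t^2 + 3*t - 1)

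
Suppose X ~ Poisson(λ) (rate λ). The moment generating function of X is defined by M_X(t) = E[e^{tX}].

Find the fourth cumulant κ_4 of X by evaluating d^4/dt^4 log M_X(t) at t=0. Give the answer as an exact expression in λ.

κ_4 = K^(4)(0) = λ

M_X(t) = e^(λ*(e^(t) - 1))
K_X(t) = log M_X(t) = λ*(e^(t) - 1)
K^(4)(t) = λ*e^(t)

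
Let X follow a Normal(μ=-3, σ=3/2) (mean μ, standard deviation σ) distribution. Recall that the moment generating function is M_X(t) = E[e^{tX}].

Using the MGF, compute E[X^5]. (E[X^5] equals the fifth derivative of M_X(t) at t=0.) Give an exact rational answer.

E[X^5] = d^5M/dt^5 |_{t=0} = -17253/16

M_X(t) = e^(9*t^2/8 - 3*t)
dM/dt = 9*t*e^(-3*t)*e^(9*t^2/8)/4 - 3*e^(-3*t)*e^(9*t^2/8)
d^2M/dt^2 = (81*t^2*e^(9*t^2/8) - 216*t*e^(9*t^2/8) + 180*e^(9*t^2/8))*e^(-3*t)/16
d^3M/dt^3 = (729*t^3*e^(9*t^2/8) - 2916*t^2*e^(9*t^2/8) + 4860*t*e^(9*t^2/8) - 3024*e^(9*t^2/8))*e^(-3*t)/64
d^4M/dt^4 = (6561*t^4*e^(9*t^2/8) - 34992*t^3*e^(9*t^2/8) + 87480*t^2*e^(9*t^2/8) - 108864*t*e^(9*t^2/8) + 55728*e^(9*t^2/8))*e^(-3*t)/256
d^5M/dt^5 = (59049*t^5*e^(9*t^2/8) - 393660*t^4*e^(9*t^2/8) + 1312200*t^3*e^(9*t^2/8) - 2449440*t^2*e^(9*t^2/8) + 2507760*t*e^(9*t^2/8) - 1104192*e^(9*t^2/8))*e^(-3*t)/1024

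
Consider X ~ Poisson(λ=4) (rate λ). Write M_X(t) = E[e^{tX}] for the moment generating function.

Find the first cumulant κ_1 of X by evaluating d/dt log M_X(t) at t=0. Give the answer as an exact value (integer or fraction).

κ_1 = K′(0) = 4

M_X(t) = e^(4*e^(t) - 4)
K_X(t) = log M_X(t) = 4*e^(t) - 4
K′(t) = 4*e^(t)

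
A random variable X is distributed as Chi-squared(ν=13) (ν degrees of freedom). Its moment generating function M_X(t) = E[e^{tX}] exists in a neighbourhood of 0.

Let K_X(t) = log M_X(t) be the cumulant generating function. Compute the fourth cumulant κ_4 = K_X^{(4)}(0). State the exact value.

M_X(t) = (1 - 2*t)^(-13/2)
K_X(t) = log M_X(t) = -13*log(1 - 2*t)/2
K′(t) = -13/(2*t - 1)
K′′(t) = 26/(4*t^2 - 4*t + 1)
K′′′(t) = -104/(8*t^3 - 12*t^2 + 6*t - 1)
K′′′′(t) = 624/(16*t^4 - 32*t^3 + 24*t^2 - 8*t + 1)

κ_4 = K′′′′(0) = 624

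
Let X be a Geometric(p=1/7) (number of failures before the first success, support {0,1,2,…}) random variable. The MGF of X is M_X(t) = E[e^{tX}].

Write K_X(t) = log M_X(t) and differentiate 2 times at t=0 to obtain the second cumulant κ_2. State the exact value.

M_X(t) = 1/(7*(1 - 6*e^(t)/7))
K_X(t) = log M_X(t) = -log(1 - 6*e^(t)/7) - log(7)
D^2[K](t) = 42*e^(t)/(36*e^(2*t) - 84*e^(t) + 49)

κ_2 = D^2[K](0) = 42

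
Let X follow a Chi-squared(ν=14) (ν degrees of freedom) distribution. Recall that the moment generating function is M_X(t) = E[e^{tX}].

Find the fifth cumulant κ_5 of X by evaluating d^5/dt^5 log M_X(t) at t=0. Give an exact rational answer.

M_X(t) = (1 - 2*t)^(-7)
K_X(t) = log M_X(t) = -7*log(1 - 2*t)
D^5[K](t) = -5376/(32*t^5 - 80*t^4 + 80*t^3 - 40*t^2 + 10*t - 1)

κ_5 = D^5[K](0) = 5376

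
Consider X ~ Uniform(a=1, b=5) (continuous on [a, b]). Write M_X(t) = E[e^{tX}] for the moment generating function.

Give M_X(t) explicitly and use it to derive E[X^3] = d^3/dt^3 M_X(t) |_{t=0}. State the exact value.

E[X^3] = M^(3)(0) = 39

M_X(t) = (e^(5*t) - e^(t))/(4*t)
M^(3)(t) = (125*t^3*e^(5*t) - t^3*e^(t) - 75*t^2*e^(5*t) + 3*t^2*e^(t) + 30*t*e^(5*t) - 6*t*e^(t) - 6*e^(5*t) + 6*e^(t))/(4*t^4)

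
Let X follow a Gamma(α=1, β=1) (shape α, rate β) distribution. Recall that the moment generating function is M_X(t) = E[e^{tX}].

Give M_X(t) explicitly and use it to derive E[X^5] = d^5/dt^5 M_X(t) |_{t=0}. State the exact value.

E[X^5] = D^5[M](0) = 120

M_X(t) = 1/(1 - t)
D^5[M](t) = 120/(t^6 - 6*t^5 + 15*t^4 - 20*t^3 + 15*t^2 - 6*t + 1)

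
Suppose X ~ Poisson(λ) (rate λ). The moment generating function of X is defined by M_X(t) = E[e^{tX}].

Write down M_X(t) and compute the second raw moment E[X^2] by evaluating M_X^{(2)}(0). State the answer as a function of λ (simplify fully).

M_X(t) = e^(λ*(e^(t) - 1))
D^2[M](t) = (λ^2*e^(2*t)*e^(λ*e^(t)) + λ*e^(t)*e^(λ*e^(t)))*e^(-λ)

E[X^2] = D^2[M](0) = λ*(λ + 1)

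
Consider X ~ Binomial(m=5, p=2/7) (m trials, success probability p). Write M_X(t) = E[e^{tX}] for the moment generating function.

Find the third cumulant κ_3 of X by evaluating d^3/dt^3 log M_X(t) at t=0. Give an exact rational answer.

M_X(t) = (2*e^(t)/7 + 5/7)^5
K_X(t) = log M_X(t) = 5*log(2*e^(t)/7 + 5/7)
dK/dt = 10*e^(t)/(2*e^(t) + 5)
d^2K/dt^2 = 50*e^(t)/(4*e^(2*t) + 20*e^(t) + 25)
d^3K/dt^3 = (-100*e^(2*t) + 250*e^(t))/(8*e^(3*t) + 60*e^(2*t) + 150*e^(t) + 125)

κ_3 = d^3K/dt^3 |_{t=0} = 150/343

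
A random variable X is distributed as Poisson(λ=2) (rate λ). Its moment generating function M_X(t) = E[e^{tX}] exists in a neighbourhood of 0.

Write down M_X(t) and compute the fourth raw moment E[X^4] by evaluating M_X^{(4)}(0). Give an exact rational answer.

E[X^4] = M^(4)(0) = 94

M_X(t) = e^(2*e^(t) - 2)
M^(4)(t) = (16*e^(4*t)*e^(2*e^(t)) + 48*e^(3*t)*e^(2*e^(t)) + 28*e^(2*t)*e^(2*e^(t)) + 2*e^(t)*e^(2*e^(t)))*e^(-2)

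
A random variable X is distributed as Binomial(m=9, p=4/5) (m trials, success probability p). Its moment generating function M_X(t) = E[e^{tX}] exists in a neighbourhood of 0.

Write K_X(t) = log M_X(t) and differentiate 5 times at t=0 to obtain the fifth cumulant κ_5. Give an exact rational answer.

M_X(t) = (4*e^(t)/5 + 1/5)^9
K_X(t) = log M_X(t) = 9*log(4*e^(t)/5 + 1/5)
K^(5)(t) = (-2304*e^(4*t) + 6336*e^(3*t) - 1584*e^(2*t) + 36*e^(t))/(1024*e^(5*t) + 1280*e^(4*t) + 640*e^(3*t) + 160*e^(2*t) + 20*e^(t) + 1)

κ_5 = K^(5)(0) = 2484/3125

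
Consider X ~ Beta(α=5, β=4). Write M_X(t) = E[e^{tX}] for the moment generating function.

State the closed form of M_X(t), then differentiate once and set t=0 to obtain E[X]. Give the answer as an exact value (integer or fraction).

E[X] = D[M](0) = 5/9

M_X(t) = ₁F₁(5; 9; t)
D[M](t) = 5*₁F₁(6; 10; t)/9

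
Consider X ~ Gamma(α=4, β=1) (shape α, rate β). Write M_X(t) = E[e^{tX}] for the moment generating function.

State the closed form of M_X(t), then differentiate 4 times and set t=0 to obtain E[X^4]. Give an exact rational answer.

E[X^4] = M′′′′(0) = 840

M_X(t) = (1 - t)^(-4)
M′(t) = -4/(t^5 - 5*t^4 + 10*t^3 - 10*t^2 + 5*t - 1)
M′′(t) = 20/(t^6 - 6*t^5 + 15*t^4 - 20*t^3 + 15*t^2 - 6*t + 1)
M′′′(t) = -120/(t^7 - 7*t^6 + 21*t^5 - 35*t^4 + 35*t^3 - 21*t^2 + 7*t - 1)
M′′′′(t) = 840/(t^8 - 8*t^7 + 28*t^6 - 56*t^5 + 70*t^4 - 56*t^3 + 28*t^2 - 8*t + 1)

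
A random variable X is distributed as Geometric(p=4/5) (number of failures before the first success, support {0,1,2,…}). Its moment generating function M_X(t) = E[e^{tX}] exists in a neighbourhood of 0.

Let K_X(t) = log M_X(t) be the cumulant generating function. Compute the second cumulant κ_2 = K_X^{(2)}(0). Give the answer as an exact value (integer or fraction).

κ_2 = d^2K/dt^2 |_{t=0} = 5/16

M_X(t) = 4/(5*(1 - e^(t)/5))
K_X(t) = log M_X(t) = -log(1 - e^(t)/5) - log(5) + 2*log(2)
dK/dt = -e^(t)/(e^(t) - 5)
d^2K/dt^2 = 5*e^(t)/(e^(2*t) - 10*e^(t) + 25)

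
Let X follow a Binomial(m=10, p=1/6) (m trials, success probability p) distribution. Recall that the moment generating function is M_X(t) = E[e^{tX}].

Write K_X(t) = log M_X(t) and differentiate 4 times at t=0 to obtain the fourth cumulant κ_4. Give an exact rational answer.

M_X(t) = (e^(t)/6 + 5/6)^10
K_X(t) = log M_X(t) = 10*log(e^(t)/6 + 5/6)
D^4[K](t) = (50*e^(3*t) - 1000*e^(2*t) + 1250*e^(t))/(e^(4*t) + 20*e^(3*t) + 150*e^(2*t) + 500*e^(t) + 625)

κ_4 = D^4[K](0) = 25/108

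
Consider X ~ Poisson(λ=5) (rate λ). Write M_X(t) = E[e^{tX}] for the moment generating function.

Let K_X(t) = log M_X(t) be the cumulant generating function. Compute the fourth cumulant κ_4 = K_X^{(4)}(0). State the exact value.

M_X(t) = e^(5*e^(t) - 5)
K_X(t) = log M_X(t) = 5*e^(t) - 5
K^(4)(t) = 5*e^(t)

κ_4 = K^(4)(0) = 5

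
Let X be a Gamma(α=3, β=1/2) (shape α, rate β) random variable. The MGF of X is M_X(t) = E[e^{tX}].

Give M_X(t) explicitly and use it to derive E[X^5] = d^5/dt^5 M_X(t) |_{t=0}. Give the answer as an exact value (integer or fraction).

M_X(t) = 1/(8*(1/2 - t)^3)
D^5[M](t) = 80640/(256*t^8 - 1024*t^7 + 1792*t^6 - 1792*t^5 + 1120*t^4 - 448*t^3 + 112*t^2 - 16*t + 1)

E[X^5] = D^5[M](0) = 80640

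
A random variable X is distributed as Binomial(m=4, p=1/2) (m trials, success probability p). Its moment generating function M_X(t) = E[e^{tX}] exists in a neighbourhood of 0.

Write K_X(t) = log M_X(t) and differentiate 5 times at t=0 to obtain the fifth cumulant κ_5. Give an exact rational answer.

M_X(t) = (e^(t)/2 + 1/2)^4
K_X(t) = log M_X(t) = 4*log(e^(t)/2 + 1/2)
D^5[K](t) = (-4*e^(4*t) + 44*e^(3*t) - 44*e^(2*t) + 4*e^(t))/(e^(5*t) + 5*e^(4*t) + 10*e^(3*t) + 10*e^(2*t) + 5*e^(t) + 1)

κ_5 = D^5[K](0) = 0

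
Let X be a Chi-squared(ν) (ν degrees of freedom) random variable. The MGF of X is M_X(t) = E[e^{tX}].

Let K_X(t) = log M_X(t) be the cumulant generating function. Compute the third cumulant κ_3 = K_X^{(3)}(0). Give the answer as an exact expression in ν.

M_X(t) = (1 - 2*t)^(-ν/2)
K_X(t) = log M_X(t) = -ν*log(1 - 2*t)/2
dK/dt = -ν/(2*t - 1)
d^2K/dt^2 = 2*ν/(4*t^2 - 4*t + 1)
d^3K/dt^3 = -8*ν/(8*t^3 - 12*t^2 + 6*t - 1)

κ_3 = d^3K/dt^3 |_{t=0} = 8*ν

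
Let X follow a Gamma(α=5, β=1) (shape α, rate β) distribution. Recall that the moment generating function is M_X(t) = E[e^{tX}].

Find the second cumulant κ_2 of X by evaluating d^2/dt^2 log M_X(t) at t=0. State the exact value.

M_X(t) = (1 - t)^(-5)
K_X(t) = log M_X(t) = -5*log(1 - t)
D^2[K](t) = 5/(t^2 - 2*t + 1)

κ_2 = D^2[K](0) = 5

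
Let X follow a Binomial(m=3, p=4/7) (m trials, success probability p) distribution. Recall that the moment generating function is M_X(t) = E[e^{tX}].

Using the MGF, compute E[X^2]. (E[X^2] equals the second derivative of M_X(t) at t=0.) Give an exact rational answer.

M_X(t) = (4*e^(t)/7 + 3/7)^3
dM/dt = 192*e^(3*t)/343 + 288*e^(2*t)/343 + 108*e^(t)/343
d^2M/dt^2 = 576*e^(3*t)/343 + 576*e^(2*t)/343 + 108*e^(t)/343

E[X^2] = d^2M/dt^2 |_{t=0} = 180/49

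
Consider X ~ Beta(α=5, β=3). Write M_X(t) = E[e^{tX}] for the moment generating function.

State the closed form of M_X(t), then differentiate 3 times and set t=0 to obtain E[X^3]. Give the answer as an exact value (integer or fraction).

E[X^3] = d^3M/dt^3 |_{t=0} = 7/24

M_X(t) = ₁F₁(5; 8; t)
dM/dt = 5*₁F₁(6; 9; t)/8
d^2M/dt^2 = 5*₁F₁(7; 10; t)/12
d^3M/dt^3 = 7*₁F₁(8; 11; t)/24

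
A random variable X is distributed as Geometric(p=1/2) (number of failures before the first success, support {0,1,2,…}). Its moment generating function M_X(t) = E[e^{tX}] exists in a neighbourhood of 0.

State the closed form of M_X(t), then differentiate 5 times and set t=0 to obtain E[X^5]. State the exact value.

E[X^5] = M′′′′′(0) = 541

M_X(t) = 1/(2*(1 - e^(t)/2))
M′(t) = e^(t)/(e^(2*t) - 4*e^(t) + 4)
M′′(t) = (-e^(2*t) - 2*e^(t))/(e^(3*t) - 6*e^(2*t) + 12*e^(t) - 8)
M′′′(t) = (e^(3*t) + 8*e^(2*t) + 4*e^(t))/(e^(4*t) - 8*e^(3*t) + 24*e^(2*t) - 32*e^(t) + 16)
M′′′′(t) = (-e^(4*t) - 22*e^(3*t) - 44*e^(2*t) - 8*e^(t))/(e^(5*t) - 10*e^(4*t) + 40*e^(3*t) - 80*e^(2*t) + 80*e^(t) - 32)
M′′′′′(t) = (e^(5*t) + 52*e^(4*t) + 264*e^(3*t) + 208*e^(2*t) + 16*e^(t))/(e^(6*t) - 12*e^(5*t) + 60*e^(4*t) - 160*e^(3*t) + 240*e^(2*t) - 192*e^(t) + 64)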